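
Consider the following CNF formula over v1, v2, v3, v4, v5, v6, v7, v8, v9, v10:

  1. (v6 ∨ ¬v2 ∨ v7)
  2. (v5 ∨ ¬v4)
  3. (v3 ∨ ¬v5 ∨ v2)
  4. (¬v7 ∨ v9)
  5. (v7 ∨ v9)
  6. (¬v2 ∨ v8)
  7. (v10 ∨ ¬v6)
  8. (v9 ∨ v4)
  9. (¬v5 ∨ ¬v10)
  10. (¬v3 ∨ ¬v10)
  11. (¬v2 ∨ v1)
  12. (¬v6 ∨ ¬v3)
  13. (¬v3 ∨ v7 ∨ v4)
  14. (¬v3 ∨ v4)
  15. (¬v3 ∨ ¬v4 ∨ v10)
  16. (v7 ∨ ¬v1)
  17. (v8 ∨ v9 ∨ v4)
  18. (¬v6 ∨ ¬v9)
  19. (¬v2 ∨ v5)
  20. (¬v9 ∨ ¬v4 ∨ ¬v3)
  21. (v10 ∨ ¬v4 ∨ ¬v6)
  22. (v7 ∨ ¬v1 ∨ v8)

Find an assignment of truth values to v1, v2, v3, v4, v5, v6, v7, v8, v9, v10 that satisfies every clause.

v1=T  v2=F  v3=F  v4=F  v5=F  v6=F  v7=T  v8=T  v9=T  v10=F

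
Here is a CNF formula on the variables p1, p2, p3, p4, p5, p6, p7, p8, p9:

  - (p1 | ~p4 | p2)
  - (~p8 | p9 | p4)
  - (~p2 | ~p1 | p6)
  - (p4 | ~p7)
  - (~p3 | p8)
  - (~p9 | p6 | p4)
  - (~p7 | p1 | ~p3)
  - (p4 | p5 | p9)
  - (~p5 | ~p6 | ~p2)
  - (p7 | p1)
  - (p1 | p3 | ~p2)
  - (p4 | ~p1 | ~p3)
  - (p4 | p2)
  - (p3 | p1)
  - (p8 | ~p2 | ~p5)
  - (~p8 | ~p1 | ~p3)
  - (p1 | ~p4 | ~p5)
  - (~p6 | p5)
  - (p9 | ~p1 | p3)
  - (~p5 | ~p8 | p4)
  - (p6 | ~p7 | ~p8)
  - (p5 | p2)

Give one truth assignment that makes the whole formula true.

Try p1 = True.
Branch on p2: take p2 = False.
  then p4 is forced to True.
  then p5 is forced to True.
Branch on p3: take p3 = False.
  then p9 is forced to True.
For the remaining variables, p6 = True, p7 = True, p8 = False works.

p1=True, p2=False, p3=False, p4=True, p5=True, p6=True, p7=True, p8=False, p9=True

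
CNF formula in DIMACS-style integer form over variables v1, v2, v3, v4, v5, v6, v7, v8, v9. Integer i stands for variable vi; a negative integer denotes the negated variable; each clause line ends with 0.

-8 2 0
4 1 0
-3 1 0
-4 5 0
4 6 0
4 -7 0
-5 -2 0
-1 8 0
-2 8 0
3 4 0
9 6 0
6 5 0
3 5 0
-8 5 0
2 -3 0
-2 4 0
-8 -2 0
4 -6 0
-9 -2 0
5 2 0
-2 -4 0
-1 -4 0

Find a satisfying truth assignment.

v1=F, v2=F, v3=F, v4=T, v5=T, v6=T, v7=T, v8=F, v9=F

Check each clause:
  1. (NOT v8 OR v2) — NOT v8 is true.
  2. (v4 OR v1) — v4 is true.
  3. (v1 OR NOT v3) — NOT v3 is true.
  4. (NOT v4 OR v5) — v5 is true.
  5. (v4 OR v6) — v4 is true.
  6. (v4 OR NOT v7) — v4 is true.
  7. (NOT v2 OR NOT v5) — NOT v2 is true.
  8. (NOT v1 OR v8) — NOT v1 is true.
  9. (NOT v2 OR v8) — NOT v2 is true.
  10. (v4 OR v3) — v4 is true.
  11. (v6 OR v9) — v6 is true.
  12. (v6 OR v5) — v5 is true.
  13. (v3 OR v5) — v5 is true.
  14. (v5 OR NOT v8) — NOT v8 is true.
  15. (v2 OR NOT v3) — NOT v3 is true.
  16. (NOT v2 OR v4) — v4 is true.
  17. (NOT v8 OR NOT v2) — NOT v8 is true.
  18. (NOT v6 OR v4) — v4 is true.
  19. (NOT v9 OR NOT v2) — NOT v2 is true.
  20. (v2 OR v5) — v5 is true.
  21. (NOT v2 OR NOT v4) — NOT v2 is true.
  22. (NOT v1 OR NOT v4) — NOT v1 is true.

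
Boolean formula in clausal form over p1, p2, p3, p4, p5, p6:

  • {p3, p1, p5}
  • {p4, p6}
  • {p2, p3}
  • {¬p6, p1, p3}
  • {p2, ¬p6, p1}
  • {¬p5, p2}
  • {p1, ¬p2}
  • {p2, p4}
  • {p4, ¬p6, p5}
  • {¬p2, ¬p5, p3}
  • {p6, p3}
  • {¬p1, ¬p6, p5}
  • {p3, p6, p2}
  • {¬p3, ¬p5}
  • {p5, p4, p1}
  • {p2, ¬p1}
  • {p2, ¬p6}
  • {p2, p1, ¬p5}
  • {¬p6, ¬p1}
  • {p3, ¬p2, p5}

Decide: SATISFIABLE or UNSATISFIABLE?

Pure literal: p4 appears only positively; assign p4 = True.
Branch on p1: take p1 = True.
  then p2 is forced to True.
  then p6 is forced to False.
  then p3 is forced to True.
  then p5 is forced to False.
So p1=1  p2=1  p3=1  p4=1  p5=0  p6=0 is a satisfying assignment.

SATISFIABLE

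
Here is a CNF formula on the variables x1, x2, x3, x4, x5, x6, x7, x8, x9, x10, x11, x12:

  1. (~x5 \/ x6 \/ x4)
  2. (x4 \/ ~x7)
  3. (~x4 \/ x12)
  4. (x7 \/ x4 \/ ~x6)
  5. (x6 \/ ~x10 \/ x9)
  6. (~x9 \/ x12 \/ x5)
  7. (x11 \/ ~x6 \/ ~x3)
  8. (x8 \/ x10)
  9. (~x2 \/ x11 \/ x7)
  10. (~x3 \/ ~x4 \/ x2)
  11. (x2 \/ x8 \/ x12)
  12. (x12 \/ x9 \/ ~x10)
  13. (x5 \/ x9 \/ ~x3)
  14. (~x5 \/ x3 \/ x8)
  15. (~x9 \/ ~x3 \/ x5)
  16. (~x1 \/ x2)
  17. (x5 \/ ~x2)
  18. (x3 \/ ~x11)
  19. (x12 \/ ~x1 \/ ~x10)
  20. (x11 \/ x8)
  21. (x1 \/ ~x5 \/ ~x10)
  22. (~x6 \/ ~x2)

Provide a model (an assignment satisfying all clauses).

x8 occurs only positively in the remaining clauses — set x8 = True.
x12 occurs only positively in the remaining clauses — set x12 = True.
Branch on x1: take x1 = False.
For the remaining variables, x2 = False, x3 = False, x4 = True, x5 = False, x6 = True, x7 = False, x9 = True, x10 = True, x11 = False works.

x1=F, x2=F, x3=F, x4=T, x5=F, x6=T, x7=F, x8=T, x9=T, x10=T, x11=F, x12=T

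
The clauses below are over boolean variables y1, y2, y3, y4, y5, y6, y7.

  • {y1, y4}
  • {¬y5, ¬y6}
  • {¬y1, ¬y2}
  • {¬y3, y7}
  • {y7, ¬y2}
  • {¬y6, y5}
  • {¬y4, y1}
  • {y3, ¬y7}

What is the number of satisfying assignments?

Case analysis on y1 and y7:
  y1=T, y7=T: remaining (y2,y3,y4,y5,y6) ∈ {(F,T,F,F,F); (F,T,F,T,F); (F,T,T,F,F); (F,T,T,T,F)} — 4.
  y1=T, y7=F: remaining (y2,y3,y4,y5,y6) ∈ {(F,F,F,F,F); (F,F,F,T,F); (F,F,T,F,F); (F,F,T,T,F)} — 4.
  y1=F, y7=T: a clause becomes empty — 0.
  y1=F, y7=F: a clause becomes empty — 0.
Total: 4 + 4 + 0 + 0 = 8.

8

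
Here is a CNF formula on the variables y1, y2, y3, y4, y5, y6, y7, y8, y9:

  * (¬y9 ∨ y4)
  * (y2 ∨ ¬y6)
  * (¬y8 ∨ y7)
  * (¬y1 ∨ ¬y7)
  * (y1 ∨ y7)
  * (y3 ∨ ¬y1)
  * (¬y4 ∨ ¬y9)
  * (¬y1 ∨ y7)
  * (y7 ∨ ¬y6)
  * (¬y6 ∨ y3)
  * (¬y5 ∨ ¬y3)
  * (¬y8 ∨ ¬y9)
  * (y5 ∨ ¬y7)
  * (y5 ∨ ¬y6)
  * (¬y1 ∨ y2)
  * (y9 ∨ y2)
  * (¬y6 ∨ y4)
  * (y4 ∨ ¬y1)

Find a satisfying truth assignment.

y1=False, y2=True, y3=False, y4=True, y5=True, y6=False, y7=True, y8=True, y9=False

Pure literal: y2 appears only positively; assign y2 = True.
y6 occurs only negated in the remaining clauses — set y6 = False.
Try y1 = False.
  then y7 is forced to True.
  then y5 is forced to True.
  then y3 is forced to False.
Branch on y4: take y4 = True.
  then y9 is forced to False.
y8 is now unconstrained; take y8 = True.
Every clause has at least one true literal under this assignment.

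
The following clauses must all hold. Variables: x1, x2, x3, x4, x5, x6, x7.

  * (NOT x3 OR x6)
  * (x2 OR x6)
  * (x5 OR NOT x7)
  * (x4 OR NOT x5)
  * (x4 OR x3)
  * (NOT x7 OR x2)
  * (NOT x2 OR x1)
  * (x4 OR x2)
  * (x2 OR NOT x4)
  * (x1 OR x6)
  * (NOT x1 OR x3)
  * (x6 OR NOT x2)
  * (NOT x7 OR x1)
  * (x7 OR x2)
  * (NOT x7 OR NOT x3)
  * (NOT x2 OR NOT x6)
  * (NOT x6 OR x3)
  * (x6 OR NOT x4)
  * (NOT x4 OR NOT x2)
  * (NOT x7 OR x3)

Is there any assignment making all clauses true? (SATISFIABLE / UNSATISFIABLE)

x2 = True:
  propagation gives x1=True, x3=True, x6=True; an empty clause results — contradiction.
x2 = False:
  propagation gives x6=True, x7=False; an empty clause results — contradiction.
Every branch closes, so no satisfying assignment exists.

UNSATISFIABLE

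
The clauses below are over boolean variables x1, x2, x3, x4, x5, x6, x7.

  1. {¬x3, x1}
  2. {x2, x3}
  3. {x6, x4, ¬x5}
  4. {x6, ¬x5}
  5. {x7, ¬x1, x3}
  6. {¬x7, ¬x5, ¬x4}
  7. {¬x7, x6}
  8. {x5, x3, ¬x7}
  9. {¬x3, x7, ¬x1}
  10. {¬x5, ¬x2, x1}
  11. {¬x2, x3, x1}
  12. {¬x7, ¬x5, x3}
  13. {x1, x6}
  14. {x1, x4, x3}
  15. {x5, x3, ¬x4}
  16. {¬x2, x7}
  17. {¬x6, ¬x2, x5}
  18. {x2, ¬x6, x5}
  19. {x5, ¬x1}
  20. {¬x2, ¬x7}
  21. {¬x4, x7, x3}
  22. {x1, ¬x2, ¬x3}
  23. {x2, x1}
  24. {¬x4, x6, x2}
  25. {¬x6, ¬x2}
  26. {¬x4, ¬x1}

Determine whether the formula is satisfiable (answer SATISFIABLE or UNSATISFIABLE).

SATISFIABLE

Branch on x1: take x1 = True.
  then x5 is forced to True.
  then x6 is forced to True.
  then x2 is forced to False.
  then x3 is forced to True.
  then x7 is forced to True.
  then x4 is forced to False.
So x1=T, x2=F, x3=T, x4=F, x5=T, x6=T, x7=T is a satisfying assignment.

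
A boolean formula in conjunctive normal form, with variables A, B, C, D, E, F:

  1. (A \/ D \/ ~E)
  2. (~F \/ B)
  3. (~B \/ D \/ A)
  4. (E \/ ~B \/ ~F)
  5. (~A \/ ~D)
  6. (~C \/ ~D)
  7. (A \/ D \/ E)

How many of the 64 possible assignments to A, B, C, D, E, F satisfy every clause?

Split on D, then A.
  D=1, A=1: a clause becomes empty — 0.
  D=1, A=0: 5 of the 16 assignments to (B,C,E,F) work.
  D=0, A=1: C free; 5 ways for (B,E,F) × 2^1 = 10.
  D=0, A=0: a clause becomes empty — 0.
Total: 0 + 5 + 10 + 0 = 15.

15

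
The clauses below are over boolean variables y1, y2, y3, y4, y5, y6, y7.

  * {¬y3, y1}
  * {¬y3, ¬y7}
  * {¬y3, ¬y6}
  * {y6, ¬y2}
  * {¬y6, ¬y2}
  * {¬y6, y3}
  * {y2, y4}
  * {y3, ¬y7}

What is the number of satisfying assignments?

Satisfying assignments:
  y1=0 y2=0 y3=0 y4=1 y5=0 y6=0 y7=0
  y1=0 y2=0 y3=0 y4=1 y5=1 y6=0 y7=0
  y1=1 y2=0 y3=0 y4=1 y5=0 y6=0 y7=0
  y1=1 y2=0 y3=0 y4=1 y5=1 y6=0 y7=0
  y1=1 y2=0 y3=1 y4=1 y5=0 y6=0 y7=0
  y1=1 y2=0 y3=1 y4=1 y5=1 y6=0 y7=0
That's 6 in total.

6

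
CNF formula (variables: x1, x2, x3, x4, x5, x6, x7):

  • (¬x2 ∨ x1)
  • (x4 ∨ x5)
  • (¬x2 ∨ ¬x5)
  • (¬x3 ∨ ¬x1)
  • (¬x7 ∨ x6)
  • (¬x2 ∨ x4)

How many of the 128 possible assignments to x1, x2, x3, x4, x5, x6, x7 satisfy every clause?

Split on x2, then x1.
  x2=T, x1=T: remaining (x3,x4,x5,x6,x7) ∈ {(F,T,F,F,F); (F,T,F,T,F); (F,T,F,T,T)} — 3.
  x2=T, x1=F: a clause becomes empty — 0.
  x2=F, x1=T: 9 of the 32 assignments to (x3,x4,x5,x6,x7) work.
  x2=F, x1=F: x3 free; 9 ways for (x4,x5,x6,x7) × 2^1 = 18.
Total: 3 + 0 + 9 + 18 = 30.

30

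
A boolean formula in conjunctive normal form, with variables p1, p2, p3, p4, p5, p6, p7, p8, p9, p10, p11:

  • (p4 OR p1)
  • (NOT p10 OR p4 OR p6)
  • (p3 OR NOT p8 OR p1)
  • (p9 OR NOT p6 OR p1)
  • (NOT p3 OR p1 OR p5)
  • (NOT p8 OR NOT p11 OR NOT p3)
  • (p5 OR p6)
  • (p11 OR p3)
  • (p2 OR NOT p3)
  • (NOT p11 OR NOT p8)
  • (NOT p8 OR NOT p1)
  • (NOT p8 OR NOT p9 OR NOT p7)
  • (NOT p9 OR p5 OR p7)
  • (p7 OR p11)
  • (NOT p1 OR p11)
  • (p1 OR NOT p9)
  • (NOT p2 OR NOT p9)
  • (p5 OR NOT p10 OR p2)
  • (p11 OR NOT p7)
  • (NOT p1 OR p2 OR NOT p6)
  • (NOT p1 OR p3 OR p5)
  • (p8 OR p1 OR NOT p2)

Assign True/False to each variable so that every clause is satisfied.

p1=T  p2=T  p3=F  p4=T  p5=T  p6=F  p7=T  p8=F  p9=F  p10=F  p11=T

p4 occurs only positively in the remaining clauses — set p4 = True.
p5 occurs only positively in the remaining clauses — set p5 = True.
Set p1 = True and propagate.
  then p8 is forced to False.
  then p11 is forced to True.
The remaining clauses are satisfied by p2 = True, p3 = False, p6 = False, p7 = True, p9 = False, p10 = False.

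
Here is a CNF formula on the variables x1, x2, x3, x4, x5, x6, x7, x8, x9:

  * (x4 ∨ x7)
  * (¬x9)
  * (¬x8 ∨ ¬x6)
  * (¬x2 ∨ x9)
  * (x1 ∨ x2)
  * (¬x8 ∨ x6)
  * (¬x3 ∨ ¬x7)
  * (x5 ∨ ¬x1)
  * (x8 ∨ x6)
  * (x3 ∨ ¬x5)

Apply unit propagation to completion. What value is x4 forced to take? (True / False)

(¬x9) stands alone — x9 = False.
In (x9 ∨ ¬x2), x9 is now false; ¬x2 must hold, so x2 = False.
(x1 ∨ x2): since x2 = False, the clause reduces to (x1). x1 = True.
In (x5 ∨ ¬x1), ¬x1 is now false; x5 must hold, so x5 = True.
In (x3 ∨ ¬x5), ¬x5 is now false; x3 must hold, so x3 = True.
(¬x7 ∨ ¬x3): since x3 = True, the clause reduces to (¬x7). x7 = False.
In (x7 ∨ x4), x7 is now false; x4 must hold, so x4 = True.

True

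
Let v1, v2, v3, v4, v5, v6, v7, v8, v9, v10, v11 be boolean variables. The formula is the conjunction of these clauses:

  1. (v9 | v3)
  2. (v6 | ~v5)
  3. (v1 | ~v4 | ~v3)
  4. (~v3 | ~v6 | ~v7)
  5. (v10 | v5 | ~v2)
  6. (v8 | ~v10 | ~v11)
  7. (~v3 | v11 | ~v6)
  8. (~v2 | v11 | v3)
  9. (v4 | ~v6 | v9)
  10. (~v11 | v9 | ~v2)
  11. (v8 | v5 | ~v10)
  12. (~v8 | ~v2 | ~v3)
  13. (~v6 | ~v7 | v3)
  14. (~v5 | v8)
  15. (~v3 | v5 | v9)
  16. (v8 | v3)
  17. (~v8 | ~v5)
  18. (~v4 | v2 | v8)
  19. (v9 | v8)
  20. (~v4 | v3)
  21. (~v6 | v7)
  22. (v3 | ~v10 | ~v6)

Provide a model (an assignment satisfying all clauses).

Pure literal: v1 appears only positively; assign v1 = True.
Pure literal: v9 appears only positively; assign v9 = True.
Try v2 = False.
For the remaining variables, v3 = True, v4 = False, v5 = False, v6 = False, v7 = True, v8 = False, v10 = False, v11 = True works.
Every clause has at least one true literal under this assignment.

v1=1, v2=0, v3=1, v4=0, v5=0, v6=0, v7=1, v8=0, v9=1, v10=0, v11=1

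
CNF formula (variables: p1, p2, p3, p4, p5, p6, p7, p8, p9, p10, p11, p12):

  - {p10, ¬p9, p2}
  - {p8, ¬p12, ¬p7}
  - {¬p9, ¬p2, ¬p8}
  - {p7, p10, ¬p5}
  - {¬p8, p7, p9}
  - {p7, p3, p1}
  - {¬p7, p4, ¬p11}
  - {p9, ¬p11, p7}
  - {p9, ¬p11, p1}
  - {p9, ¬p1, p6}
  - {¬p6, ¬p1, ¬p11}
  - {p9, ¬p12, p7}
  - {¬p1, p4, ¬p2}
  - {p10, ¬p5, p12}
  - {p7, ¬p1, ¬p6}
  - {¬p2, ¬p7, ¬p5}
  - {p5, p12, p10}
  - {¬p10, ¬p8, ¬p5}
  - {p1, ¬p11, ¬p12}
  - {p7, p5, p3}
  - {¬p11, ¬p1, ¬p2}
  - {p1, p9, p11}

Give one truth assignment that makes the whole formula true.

p1=False, p2=False, p3=True, p4=True, p5=False, p6=False, p7=True, p8=True, p9=True, p10=True, p11=False, p12=False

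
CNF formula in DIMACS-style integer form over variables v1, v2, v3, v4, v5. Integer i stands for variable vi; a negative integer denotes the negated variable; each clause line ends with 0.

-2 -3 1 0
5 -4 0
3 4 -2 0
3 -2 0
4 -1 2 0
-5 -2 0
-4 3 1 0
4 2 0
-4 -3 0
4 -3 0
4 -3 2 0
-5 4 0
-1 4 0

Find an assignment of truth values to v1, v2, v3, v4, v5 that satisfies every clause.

v1=T, v2=F, v3=F, v4=T, v5=T

Check each clause:
  1. (!v3 || v1 || !v2) — v1 is true.
  2. (v5 || !v4) — v5 is true.
  3. (v4 || v3 || !v2) — v4 is true.
  4. (!v2 || v3) — !v2 is true.
  5. (!v1 || v2 || v4) — v4 is true.
  6. (!v5 || !v2) — !v2 is true.
  7. (!v4 || v1 || v3) — v1 is true.
  8. (v2 || v4) — v4 is true.
  9. (!v3 || !v4) — !v3 is true.
  10. (v4 || !v3) — v4 is true.
  11. (v4 || v2 || !v3) — v4 is true.
  12. (!v5 || v4) — v4 is true.
  13. (v4 || !v1) — v4 is true.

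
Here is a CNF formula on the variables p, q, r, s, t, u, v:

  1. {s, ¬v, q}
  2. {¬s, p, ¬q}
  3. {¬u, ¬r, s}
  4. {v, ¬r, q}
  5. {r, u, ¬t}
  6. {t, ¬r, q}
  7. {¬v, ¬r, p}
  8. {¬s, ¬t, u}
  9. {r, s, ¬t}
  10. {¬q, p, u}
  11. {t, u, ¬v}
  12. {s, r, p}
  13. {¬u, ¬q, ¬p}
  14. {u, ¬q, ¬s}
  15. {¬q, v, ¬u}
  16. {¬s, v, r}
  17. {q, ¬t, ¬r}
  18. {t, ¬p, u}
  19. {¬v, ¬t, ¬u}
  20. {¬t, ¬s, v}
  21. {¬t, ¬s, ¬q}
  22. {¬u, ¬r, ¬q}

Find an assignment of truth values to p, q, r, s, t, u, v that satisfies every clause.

Set p = True and propagate.
Try q = True.
  then u is forced to False.
  then s is forced to False.
  then t is forced to True.
  then r is forced to True.
v is now unconstrained; take v = True.
Every clause has at least one true literal under this assignment.

p = T, q = T, r = T, s = F, t = T, u = F, v = T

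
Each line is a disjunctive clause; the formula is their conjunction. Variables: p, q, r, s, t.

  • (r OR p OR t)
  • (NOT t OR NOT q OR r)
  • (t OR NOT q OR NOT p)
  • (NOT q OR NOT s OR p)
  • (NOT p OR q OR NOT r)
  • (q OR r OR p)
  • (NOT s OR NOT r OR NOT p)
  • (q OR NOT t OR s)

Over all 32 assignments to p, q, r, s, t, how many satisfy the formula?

Split on p, then q.
  p=1, q=1: remaining (r,s,t) ∈ {(1,0,1)} — 1.
  p=1, q=0: remaining (r,s,t) ∈ {(0,0,0); (0,1,0); (0,1,1)} — 3.
  p=0, q=1: remaining (r,s,t) ∈ {(1,0,0); (1,0,1)} — 2.
  p=0, q=0: remaining (r,s,t) ∈ {(1,0,0); (1,1,0); (1,1,1)} — 3.
Total: 1 + 3 + 2 + 3 = 9.

9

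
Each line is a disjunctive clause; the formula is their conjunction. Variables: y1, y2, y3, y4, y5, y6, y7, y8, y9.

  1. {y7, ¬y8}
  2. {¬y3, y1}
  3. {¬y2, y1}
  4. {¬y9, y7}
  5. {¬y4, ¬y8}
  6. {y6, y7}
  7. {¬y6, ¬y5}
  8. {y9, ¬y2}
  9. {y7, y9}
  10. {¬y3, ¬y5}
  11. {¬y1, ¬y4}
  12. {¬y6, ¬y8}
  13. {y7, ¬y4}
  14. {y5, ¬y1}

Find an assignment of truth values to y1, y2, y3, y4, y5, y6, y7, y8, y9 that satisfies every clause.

y3 occurs only negated in the remaining clauses — set y3 = False.
y4 occurs only negated in the remaining clauses — set y4 = False.
Try y1 = True.
  then y5 is forced to True.
  then y6 is forced to False.
  then y7 is forced to True.
Branch on y2: take y2 = True.
  then y9 is forced to True.
y8 is now unconstrained; take y8 = False.
Every clause has at least one true literal under this assignment.

y1 = True, y2 = True, y3 = False, y4 = False, y5 = True, y6 = False, y7 = True, y8 = False, y9 = True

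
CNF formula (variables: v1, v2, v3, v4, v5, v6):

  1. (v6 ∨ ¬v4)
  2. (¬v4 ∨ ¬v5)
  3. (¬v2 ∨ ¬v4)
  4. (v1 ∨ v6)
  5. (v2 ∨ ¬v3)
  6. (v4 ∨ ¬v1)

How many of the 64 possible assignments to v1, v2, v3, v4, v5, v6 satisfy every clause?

The models are:
  v1=F v2=F v3=F v4=F v5=F v6=T
  v1=F v2=F v3=F v4=F v5=T v6=T
  v1=F v2=F v3=F v4=T v5=F v6=T
  v1=F v2=T v3=F v4=F v5=F v6=T
  v1=F v2=T v3=F v4=F v5=T v6=T
  v1=F v2=T v3=T v4=F v5=F v6=T
  v1=F v2=T v3=T v4=F v5=T v6=T
  v1=T v2=F v3=F v4=T v5=F v6=T
That's 8 in total.

8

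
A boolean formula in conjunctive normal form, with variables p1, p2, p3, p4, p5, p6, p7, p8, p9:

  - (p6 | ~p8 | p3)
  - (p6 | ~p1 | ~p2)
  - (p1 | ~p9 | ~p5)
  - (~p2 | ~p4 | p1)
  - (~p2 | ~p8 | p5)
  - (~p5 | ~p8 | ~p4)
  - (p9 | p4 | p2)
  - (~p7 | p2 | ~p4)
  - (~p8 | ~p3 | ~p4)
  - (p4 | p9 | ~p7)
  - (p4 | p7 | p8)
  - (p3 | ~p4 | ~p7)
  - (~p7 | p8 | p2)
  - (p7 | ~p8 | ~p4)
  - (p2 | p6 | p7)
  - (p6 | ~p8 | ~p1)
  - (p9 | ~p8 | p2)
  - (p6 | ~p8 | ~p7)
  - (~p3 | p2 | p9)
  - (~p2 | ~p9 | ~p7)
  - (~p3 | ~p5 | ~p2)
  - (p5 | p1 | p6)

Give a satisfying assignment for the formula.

p1=True, p2=True, p3=True, p4=True, p5=False, p6=True, p7=True, p8=False, p9=False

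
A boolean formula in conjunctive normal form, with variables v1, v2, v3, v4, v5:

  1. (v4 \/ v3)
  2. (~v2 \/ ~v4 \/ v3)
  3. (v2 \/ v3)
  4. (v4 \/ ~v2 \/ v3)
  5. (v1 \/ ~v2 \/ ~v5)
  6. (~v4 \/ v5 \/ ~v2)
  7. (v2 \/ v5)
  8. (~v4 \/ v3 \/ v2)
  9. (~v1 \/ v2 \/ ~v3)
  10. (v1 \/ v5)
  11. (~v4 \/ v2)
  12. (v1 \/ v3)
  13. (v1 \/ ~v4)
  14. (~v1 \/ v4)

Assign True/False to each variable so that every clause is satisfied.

v1=F, v2=F, v3=T, v4=F, v5=T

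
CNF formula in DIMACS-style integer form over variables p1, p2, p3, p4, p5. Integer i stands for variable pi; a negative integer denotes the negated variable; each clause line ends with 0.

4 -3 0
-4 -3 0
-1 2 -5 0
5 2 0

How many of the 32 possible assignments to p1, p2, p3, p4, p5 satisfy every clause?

10

Case analysis on p2 and p3:
  p2=1, p3=1: a clause becomes empty — 0.
  p2=1, p3=0: p1, p4, p5 free → 2^3 = 8.
  p2=0, p3=1: a clause becomes empty — 0.
  p2=0, p3=0: remaining (p1,p4,p5) ∈ {(0,0,1); (0,1,1)} — 2.
Total: 0 + 8 + 0 + 2 = 10.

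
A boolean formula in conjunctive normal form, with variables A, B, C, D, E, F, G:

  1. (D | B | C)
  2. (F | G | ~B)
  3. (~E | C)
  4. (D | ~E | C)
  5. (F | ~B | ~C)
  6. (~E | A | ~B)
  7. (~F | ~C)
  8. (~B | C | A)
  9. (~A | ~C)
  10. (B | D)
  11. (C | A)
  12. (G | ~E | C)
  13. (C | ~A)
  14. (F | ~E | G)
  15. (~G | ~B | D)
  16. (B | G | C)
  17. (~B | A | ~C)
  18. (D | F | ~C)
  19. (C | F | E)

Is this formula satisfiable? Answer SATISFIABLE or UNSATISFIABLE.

SATISFIABLE

D occurs only positively in the remaining clauses — set D = True.
Set A = False and propagate.
  then C is forced to True.
  then F is forced to False.
  then B is forced to False.
Try E = False.
G is now unconstrained; take G = False.
Every clause has at least one true literal under this assignment.
So A = False, B = False, C = True, D = True, E = False, F = False, G = False is a satisfying assignment.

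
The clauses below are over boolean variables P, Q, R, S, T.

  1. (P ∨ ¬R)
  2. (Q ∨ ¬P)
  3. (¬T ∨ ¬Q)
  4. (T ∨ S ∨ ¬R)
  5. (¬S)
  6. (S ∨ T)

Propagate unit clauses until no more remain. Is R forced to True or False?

False

(¬S) stands alone — S = False.
(T ∨ S): since S = False, the clause reduces to (T). T = True.
(¬T ∨ ¬Q) with T = True leaves only ¬Q, so Q = False.
In (¬P ∨ Q), Q is now false; ¬P must hold, so P = False.
From (P ∨ ¬R) and P = False: R = False.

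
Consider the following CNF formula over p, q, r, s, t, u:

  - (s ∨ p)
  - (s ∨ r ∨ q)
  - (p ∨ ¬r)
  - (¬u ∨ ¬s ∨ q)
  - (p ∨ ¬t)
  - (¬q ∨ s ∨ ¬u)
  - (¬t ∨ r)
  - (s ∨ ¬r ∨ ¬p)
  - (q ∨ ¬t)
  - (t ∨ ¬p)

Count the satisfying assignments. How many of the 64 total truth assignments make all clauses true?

Satisfying assignments:
  p=0 q=0 r=0 s=1 t=0 u=0
  p=0 q=1 r=0 s=1 t=0 u=0
  p=0 q=1 r=0 s=1 t=0 u=1
  p=1 q=1 r=1 s=1 t=1 u=0
  p=1 q=1 r=1 s=1 t=1 u=1
That's 5 in total.

5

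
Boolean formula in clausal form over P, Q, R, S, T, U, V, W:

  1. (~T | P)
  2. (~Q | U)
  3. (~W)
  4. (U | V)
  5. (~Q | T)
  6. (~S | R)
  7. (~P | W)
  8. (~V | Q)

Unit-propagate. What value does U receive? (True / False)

(~W) stands alone — W = False.
From (W | ~P) and W = False: P = False.
From (~T | P) and P = False: T = False.
(~Q | T): since T = False, the clause reduces to (~Q). Q = False.
(~V | Q): since Q = False, the clause reduces to (~V). V = False.
From (V | U) and V = False: U = True.

True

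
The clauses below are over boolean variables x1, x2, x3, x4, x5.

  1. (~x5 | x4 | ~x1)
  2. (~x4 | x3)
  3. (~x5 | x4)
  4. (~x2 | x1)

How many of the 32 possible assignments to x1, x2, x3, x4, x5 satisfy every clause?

12

Split on x4, then x1.
  x4=1, x1=1: remaining (x2,x3,x5) ∈ {(0,1,0); (0,1,1); (1,1,0); (1,1,1)} — 4.
  x4=1, x1=0: remaining (x2,x3,x5) ∈ {(0,1,0); (0,1,1)} — 2.
  x4=0, x1=1: remaining (x2,x3,x5) ∈ {(0,0,0); (0,1,0); (1,0,0); (1,1,0)} — 4.
  x4=0, x1=0: remaining (x2,x3,x5) ∈ {(0,0,0); (0,1,0)} — 2.
Total: 4 + 2 + 4 + 2 = 12.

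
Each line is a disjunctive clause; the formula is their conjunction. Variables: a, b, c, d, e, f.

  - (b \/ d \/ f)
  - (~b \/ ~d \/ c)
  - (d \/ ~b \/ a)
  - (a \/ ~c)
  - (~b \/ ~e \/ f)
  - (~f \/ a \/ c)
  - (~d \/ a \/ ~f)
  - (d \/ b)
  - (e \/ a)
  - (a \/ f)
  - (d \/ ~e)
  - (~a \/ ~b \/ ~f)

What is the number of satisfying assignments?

11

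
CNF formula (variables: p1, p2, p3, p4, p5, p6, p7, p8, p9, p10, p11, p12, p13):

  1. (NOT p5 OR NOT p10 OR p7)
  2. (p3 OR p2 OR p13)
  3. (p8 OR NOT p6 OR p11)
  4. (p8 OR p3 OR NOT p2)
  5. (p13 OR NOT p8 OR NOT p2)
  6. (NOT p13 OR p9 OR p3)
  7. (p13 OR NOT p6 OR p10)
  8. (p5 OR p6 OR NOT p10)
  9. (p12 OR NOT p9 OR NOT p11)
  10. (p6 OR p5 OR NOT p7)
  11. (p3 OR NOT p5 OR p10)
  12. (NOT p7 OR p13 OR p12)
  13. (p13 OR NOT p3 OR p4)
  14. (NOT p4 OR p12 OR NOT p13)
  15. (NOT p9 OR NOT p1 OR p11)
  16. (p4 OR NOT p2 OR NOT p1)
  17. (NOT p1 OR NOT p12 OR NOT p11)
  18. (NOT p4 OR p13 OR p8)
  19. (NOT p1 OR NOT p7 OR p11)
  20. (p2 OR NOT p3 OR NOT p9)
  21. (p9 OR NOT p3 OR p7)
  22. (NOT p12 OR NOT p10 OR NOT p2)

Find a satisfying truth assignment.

p1=0, p2=0, p3=1, p4=0, p5=0, p6=1, p7=1, p8=0, p9=0, p10=0, p11=1, p12=0, p13=1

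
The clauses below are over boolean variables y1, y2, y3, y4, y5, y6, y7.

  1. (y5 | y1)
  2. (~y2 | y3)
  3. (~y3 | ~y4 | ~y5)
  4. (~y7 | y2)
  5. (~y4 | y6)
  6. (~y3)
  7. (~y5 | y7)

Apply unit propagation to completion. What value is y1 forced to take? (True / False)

(~y3) stands alone — y3 = False.
In (~y2 | y3), y3 is now false; ~y2 must hold, so y2 = False.
In (~y7 | y2), y2 is now false; ~y7 must hold, so y7 = False.
(y7 | ~y5): since y7 = False, the clause reduces to (~y5). y5 = False.
In (y1 | y5), y5 is now false; y1 must hold, so y1 = True.

True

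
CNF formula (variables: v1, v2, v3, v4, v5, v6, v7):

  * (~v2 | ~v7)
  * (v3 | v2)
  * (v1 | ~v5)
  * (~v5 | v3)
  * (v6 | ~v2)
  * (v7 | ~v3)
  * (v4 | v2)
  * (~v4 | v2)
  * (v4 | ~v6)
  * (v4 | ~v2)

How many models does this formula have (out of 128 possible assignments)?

2

Satisfying assignments:
  v1=F v2=T v3=F v4=T v5=F v6=T v7=F
  v1=T v2=T v3=F v4=T v5=F v6=T v7=F
That's 2 in total.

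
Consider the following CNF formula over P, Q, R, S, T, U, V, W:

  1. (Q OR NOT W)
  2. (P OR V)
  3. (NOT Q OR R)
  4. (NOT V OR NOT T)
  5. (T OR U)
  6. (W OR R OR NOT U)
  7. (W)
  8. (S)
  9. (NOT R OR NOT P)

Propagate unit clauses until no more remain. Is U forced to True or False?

True

(W) stands alone — W = True.
In (NOT W OR Q), NOT W is now false; Q must hold, so Q = True.
From (R OR NOT Q) and Q = True: R = True.
(S) stands alone — S = True.
From (NOT P OR NOT R) and R = True: P = False.
From (V OR P) and P = False: V = True.
From (NOT T OR NOT V) and V = True: T = False.
From (T OR U) and T = False: U = True.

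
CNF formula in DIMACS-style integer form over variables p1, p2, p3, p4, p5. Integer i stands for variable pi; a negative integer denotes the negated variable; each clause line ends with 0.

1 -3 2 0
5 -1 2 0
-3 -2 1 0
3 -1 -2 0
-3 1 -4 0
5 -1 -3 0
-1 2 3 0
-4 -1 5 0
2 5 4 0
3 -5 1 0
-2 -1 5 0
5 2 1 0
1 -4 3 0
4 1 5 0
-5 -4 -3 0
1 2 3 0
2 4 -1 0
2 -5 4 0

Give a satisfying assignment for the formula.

Try p1 = True.
For the remaining variables, p2 = True, p3 = True, p4 = False, p5 = True works.
Every clause has at least one true literal under this assignment.
Check each clause:
  1. (~p3 | p2 | p1) — p1 is true.
  2. (~p1 | p2 | p5) — p2 is true.
  3. (~p3 | p1 | ~p2) — p1 is true.
  4. (~p1 | p3 | ~p2) — p3 is true.
  5. (~p3 | ~p4 | p1) — p1 is true.
  6. (~p1 | ~p3 | p5) — p5 is true.
  7. (~p1 | p3 | p2) — p2 is true.
  8. (~p4 | p5 | ~p1) — ~p4 is true.
  9. (p2 | p5 | p4) — p2 is true.
  10. (p3 | p1 | ~p5) — p3 is true.
  11. (~p2 | ~p1 | p5) — p5 is true.
  12. (p5 | p1 | p2) — p1 is true.
  13. (p3 | ~p4 | p1) — p1 is true.
  14. (p4 | p5 | p1) — p1 is true.
  15. (~p4 | ~p5 | ~p3) — ~p4 is true.
  16. (p1 | p2 | p3) — p1 is true.
  17. (p4 | ~p1 | p2) — p2 is true.
  18. (~p5 | p2 | p4) — p2 is true.

p1 = 1, p2 = 1, p3 = 1, p4 = 0, p5 = 1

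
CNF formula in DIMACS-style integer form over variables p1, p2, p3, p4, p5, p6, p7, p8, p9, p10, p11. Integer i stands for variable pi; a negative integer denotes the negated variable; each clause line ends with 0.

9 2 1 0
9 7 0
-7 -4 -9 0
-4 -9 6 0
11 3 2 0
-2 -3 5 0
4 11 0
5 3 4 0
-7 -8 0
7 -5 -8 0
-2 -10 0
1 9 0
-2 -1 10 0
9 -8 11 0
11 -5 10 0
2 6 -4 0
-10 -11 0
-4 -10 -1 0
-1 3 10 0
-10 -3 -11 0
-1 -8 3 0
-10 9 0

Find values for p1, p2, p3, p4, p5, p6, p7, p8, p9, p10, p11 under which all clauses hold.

p6 occurs only positively in the remaining clauses — set p6 = True.
p8 occurs only negated in the remaining clauses — set p8 = False.
Set p1 = False and propagate.
  then p9 is forced to True.
Try p2 = False.
Set p3 = False and propagate.
  then p11 is forced to True.
  then p10 is forced to False.
For the remaining variables, p4 = False, p5 = True, p7 = True works.
Every clause has at least one true literal under this assignment.

p1=F, p2=F, p3=F, p4=F, p5=T, p6=T, p7=T, p8=F, p9=T, p10=F, p11=T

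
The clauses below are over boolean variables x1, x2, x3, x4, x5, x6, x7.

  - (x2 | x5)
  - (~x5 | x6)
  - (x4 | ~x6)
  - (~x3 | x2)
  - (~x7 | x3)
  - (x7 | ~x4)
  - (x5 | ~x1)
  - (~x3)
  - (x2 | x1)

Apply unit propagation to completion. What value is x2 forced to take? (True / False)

True

(~x3) stands alone — x3 = False.
From (x3 | ~x7) and x3 = False: x7 = False.
(~x4 | x7) with x7 = False leaves only ~x4, so x4 = False.
(x4 | ~x6): since x4 = False, the clause reduces to (~x6). x6 = False.
From (~x5 | x6) and x6 = False: x5 = False.
From (x5 | x2) and x5 = False: x2 = True.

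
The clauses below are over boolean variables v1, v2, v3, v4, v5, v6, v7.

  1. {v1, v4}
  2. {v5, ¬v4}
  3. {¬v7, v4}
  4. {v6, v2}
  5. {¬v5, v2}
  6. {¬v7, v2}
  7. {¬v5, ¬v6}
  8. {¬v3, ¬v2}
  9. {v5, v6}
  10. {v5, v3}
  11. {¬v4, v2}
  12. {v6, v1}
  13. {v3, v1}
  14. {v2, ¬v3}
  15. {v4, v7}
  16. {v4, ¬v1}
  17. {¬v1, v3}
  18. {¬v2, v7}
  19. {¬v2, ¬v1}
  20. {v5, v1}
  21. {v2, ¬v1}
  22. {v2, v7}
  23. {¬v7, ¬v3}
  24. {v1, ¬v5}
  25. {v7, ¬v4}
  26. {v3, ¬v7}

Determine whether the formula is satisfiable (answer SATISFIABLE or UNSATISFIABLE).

UNSATISFIABLE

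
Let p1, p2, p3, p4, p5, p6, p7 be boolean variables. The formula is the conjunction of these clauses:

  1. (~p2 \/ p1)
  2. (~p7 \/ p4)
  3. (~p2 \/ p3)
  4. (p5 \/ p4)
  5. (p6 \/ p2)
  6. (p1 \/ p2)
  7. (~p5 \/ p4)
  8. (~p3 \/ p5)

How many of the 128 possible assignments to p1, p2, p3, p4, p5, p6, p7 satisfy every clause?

10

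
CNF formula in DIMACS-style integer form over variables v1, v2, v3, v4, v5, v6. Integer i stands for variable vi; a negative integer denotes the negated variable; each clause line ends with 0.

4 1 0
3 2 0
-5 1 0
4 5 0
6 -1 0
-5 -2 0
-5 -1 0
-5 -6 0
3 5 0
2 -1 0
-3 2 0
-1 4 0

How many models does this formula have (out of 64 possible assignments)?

The models are:
  v1=F v2=T v3=T v4=T v5=F v6=F
  v1=F v2=T v3=T v4=T v5=F v6=T
  v1=T v2=T v3=T v4=T v5=F v6=T
Count: 3.

3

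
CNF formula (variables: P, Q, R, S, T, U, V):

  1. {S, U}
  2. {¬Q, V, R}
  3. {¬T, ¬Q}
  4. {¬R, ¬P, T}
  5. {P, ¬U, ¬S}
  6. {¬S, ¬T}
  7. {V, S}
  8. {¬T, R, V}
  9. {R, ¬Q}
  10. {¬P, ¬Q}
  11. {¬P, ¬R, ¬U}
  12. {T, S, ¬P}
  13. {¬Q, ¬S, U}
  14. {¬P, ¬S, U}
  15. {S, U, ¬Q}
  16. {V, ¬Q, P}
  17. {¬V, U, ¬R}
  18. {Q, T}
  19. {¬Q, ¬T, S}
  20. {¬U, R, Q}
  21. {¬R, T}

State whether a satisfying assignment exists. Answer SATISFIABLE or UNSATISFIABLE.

SATISFIABLE

Set P = False and propagate.
Branch on Q: take Q = False.
  then T is forced to True.
  then S is forced to False.
  then U is forced to True.
  then V is forced to True.
  then R is forced to True.
Every clause has at least one true literal under this assignment.
So P = F, Q = F, R = T, S = F, T = T, U = T, V = T is a satisfying assignment.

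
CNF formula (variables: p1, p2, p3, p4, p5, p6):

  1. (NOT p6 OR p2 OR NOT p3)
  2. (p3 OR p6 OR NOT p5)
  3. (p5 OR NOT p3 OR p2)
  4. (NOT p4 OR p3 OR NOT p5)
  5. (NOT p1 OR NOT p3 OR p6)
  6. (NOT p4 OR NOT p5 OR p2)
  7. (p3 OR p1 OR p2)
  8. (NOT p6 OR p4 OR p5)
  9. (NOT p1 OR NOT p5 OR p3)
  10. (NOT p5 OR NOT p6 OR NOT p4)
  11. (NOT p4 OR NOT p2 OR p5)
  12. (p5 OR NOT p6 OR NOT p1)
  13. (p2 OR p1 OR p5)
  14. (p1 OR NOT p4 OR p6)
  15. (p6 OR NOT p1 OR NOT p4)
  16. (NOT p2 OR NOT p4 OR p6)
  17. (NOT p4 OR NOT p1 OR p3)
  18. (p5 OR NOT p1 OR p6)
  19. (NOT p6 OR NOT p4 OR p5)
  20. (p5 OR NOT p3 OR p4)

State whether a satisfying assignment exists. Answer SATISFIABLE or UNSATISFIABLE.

SATISFIABLE

Set p1 = False and propagate.
Try p2 = True.
For the remaining variables, p3 = False, p4 = False, p5 = False, p6 = False works.
Every clause has at least one true literal under this assignment.
So p1 = False, p2 = True, p3 = False, p4 = False, p5 = False, p6 = False is a satisfying assignment.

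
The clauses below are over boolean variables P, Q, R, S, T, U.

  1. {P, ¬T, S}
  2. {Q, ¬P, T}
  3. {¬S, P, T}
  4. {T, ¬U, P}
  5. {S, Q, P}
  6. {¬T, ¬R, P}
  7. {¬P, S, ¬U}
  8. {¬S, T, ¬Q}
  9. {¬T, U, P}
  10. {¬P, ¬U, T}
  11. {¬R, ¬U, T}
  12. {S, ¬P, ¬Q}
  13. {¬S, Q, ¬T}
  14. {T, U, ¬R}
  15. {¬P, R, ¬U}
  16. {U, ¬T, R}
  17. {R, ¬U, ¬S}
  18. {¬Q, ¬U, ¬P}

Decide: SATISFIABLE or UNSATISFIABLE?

Set P = True and propagate.
Branch on Q: take Q = False.
  then T is forced to True.
  then S is forced to False.
  then U is forced to False.
  then R is forced to True.
So P=T, Q=F, R=T, S=F, T=T, U=F is a satisfying assignment.

SATISFIABLE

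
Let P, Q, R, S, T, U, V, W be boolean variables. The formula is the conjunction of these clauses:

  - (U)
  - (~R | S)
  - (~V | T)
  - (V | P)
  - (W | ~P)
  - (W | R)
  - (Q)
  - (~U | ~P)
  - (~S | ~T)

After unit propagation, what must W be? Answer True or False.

True

(U) is a unit clause: U = True.
(Q) is a unit clause: Q = True.
From (~P | ~U) and U = True: P = False.
(P | V): since P = False, the clause reduces to (V). V = True.
(T | ~V) with V = True leaves only T, so T = True.
(~S | ~T): since T = True, the clause reduces to (~S). S = False.
From (S | ~R) and S = False: R = False.
In (W | R), R is now false; W must hold, so W = True.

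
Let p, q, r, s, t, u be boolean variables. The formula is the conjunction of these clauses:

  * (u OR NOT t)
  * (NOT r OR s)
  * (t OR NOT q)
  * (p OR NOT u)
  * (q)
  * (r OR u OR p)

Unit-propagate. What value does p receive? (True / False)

True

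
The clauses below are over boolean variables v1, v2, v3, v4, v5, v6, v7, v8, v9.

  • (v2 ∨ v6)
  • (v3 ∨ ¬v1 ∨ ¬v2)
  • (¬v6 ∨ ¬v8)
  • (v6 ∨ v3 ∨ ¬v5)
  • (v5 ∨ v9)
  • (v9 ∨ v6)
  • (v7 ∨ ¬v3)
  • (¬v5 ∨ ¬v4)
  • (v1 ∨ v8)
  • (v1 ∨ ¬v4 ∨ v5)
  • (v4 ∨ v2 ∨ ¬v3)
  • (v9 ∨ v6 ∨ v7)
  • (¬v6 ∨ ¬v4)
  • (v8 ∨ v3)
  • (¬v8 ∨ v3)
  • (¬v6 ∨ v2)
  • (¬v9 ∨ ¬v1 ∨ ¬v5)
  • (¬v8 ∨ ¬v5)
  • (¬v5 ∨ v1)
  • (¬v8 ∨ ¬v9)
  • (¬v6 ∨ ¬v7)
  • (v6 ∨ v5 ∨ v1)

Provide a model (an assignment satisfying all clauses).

v1 = True, v2 = True, v3 = True, v4 = True, v5 = False, v6 = False, v7 = True, v8 = False, v9 = True

Try v1 = True.
Set v2 = True and propagate.
  then v3 is forced to True.
  then v7 is forced to True.
  then v6 is forced to False.
  then v9 is forced to True.
  then v5 is forced to False.
  then v8 is forced to False.
v4 is now unconstrained; take v4 = True.
Every clause has at least one true literal under this assignment.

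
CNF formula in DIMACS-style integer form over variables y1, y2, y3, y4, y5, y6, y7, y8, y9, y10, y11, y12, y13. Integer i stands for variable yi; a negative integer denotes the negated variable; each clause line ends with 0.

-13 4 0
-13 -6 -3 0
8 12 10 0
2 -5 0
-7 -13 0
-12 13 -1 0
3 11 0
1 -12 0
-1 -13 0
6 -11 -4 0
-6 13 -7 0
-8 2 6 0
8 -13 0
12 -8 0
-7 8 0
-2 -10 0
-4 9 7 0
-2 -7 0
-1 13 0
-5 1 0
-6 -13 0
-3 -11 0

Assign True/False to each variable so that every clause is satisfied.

Pure literal: y5 appears only negated; assign y5 = False.
Pure literal: y9 appears only positively; assign y9 = True.
Branch on y1: take y1 = False.
  then y12 is forced to False.
  then y8 is forced to False.
  then y10 is forced to True.
  then y13 is forced to False.
  then y7 is forced to False.
  then y2 is forced to False.
Try y3 = False.
  then y11 is forced to True.
The remaining clauses are satisfied by y4 = True, y6 = True.
Every clause has at least one true literal under this assignment.

y1 = False, y2 = False, y3 = False, y4 = True, y5 = False, y6 = True, y7 = False, y8 = False, y9 = True, y10 = True, y11 = True, y12 = False, y13 = False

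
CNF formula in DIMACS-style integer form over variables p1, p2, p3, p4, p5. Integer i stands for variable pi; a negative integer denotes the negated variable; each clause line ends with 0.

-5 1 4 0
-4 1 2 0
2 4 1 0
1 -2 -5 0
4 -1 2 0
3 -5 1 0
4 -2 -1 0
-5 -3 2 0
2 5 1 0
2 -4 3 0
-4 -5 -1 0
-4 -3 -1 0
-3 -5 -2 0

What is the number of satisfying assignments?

5

Satisfying assignments:
  p1=F p2=T p3=F p4=F p5=F
  p1=F p2=T p3=F p4=T p5=F
  p1=F p2=T p3=T p4=F p5=F
  p1=F p2=T p3=T p4=T p5=F
  p1=T p2=T p3=F p4=T p5=F
Count: 5.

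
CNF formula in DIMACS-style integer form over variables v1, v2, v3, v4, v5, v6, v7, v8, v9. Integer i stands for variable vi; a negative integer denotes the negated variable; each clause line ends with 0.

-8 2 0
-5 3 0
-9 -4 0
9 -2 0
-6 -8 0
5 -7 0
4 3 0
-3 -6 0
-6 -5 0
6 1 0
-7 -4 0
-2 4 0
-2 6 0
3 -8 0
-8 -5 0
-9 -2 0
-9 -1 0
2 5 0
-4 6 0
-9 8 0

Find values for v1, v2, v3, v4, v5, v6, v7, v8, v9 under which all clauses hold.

v1=T, v2=F, v3=T, v4=F, v5=T, v6=F, v7=T, v8=F, v9=F

Set v1 = True and propagate.
  then v9 is forced to False.
  then v2 is forced to False.
  then v8 is forced to False.
  then v5 is forced to True.
  then v3 is forced to True.
  then v6 is forced to False.
  then v4 is forced to False.
v7 is now unconstrained; take v7 = True.
Every clause has at least one true literal under this assignment.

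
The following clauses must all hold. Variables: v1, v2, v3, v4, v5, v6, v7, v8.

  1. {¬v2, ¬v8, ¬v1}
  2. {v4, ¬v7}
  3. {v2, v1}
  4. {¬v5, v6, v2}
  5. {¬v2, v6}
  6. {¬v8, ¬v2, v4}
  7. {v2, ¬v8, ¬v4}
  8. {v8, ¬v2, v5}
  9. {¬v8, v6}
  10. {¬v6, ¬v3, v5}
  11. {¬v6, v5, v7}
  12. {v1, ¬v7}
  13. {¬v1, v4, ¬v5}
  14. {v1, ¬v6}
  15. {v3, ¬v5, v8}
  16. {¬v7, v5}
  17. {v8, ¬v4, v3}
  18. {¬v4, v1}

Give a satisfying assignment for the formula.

v1=T, v2=T, v3=T, v4=T, v5=T, v6=T, v7=T, v8=F

Check each clause:
  1. {¬v8, ¬v1, ¬v2} — ¬v8 is true.
  2. {v4, ¬v7} — v4 is true.
  3. {v2, v1} — v1 is true.
  4. {v6, v2, ¬v5} — v2 is true.
  5. {v6, ¬v2} — v6 is true.
  6. {¬v8, v4, ¬v2} — ¬v8 is true.
  7. {v2, ¬v4, ¬v8} — ¬v8 is true.
  8. {v5, v8, ¬v2} — v5 is true.
  9. {v6, ¬v8} — ¬v8 is true.
  10. {v5, ¬v6, ¬v3} — v5 is true.
  11. {v7, v5, ¬v6} — v5 is true.
  12. {¬v7, v1} — v1 is true.
  13. {¬v5, ¬v1, v4} — v4 is true.
  14. {v1, ¬v6} — v1 is true.
  15. {v8, v3, ¬v5} — v3 is true.
  16. {v5, ¬v7} — v5 is true.
  17. {¬v4, v3, v8} — v3 is true.
  18. {v1, ¬v4} — v1 is true.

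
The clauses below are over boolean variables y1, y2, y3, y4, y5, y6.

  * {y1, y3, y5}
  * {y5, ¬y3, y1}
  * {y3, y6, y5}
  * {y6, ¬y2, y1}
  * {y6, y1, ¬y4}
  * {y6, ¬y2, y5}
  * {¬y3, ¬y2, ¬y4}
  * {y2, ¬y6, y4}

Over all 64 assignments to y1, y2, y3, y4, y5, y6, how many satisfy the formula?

Split on y6, then y1.
  y6=T, y1=T: y5 free; 5 ways for (y2,y3,y4) × 2^1 = 10.
  y6=T, y1=F: 5 of the 16 assignments to (y2,y3,y4,y5) work.
  y6=F, y1=T: 9 of the 16 assignments to (y2,y3,y4,y5) work.
  y6=F, y1=F: remaining (y2,y3,y4,y5) ∈ {(F,F,F,T); (F,T,F,T)} — 2.
Total: 10 + 5 + 9 + 2 = 26.

26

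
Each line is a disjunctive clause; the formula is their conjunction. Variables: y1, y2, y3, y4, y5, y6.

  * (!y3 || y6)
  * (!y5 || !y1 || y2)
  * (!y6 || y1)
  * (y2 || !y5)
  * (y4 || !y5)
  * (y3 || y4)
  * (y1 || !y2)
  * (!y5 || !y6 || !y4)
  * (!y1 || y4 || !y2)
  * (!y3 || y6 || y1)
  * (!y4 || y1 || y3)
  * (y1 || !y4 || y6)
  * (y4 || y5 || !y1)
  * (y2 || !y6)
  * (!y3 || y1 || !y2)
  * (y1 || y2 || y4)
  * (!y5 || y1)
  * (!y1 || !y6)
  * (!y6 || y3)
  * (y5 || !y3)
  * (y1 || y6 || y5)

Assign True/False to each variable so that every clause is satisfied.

y1=1, y2=1, y3=0, y4=1, y5=0, y6=0

Set y1 = True and propagate.
  then y6 is forced to False.
  then y3 is forced to False.
  then y4 is forced to True.
The remaining clauses are satisfied by y2 = True, y5 = False.
Every clause has at least one true literal under this assignment.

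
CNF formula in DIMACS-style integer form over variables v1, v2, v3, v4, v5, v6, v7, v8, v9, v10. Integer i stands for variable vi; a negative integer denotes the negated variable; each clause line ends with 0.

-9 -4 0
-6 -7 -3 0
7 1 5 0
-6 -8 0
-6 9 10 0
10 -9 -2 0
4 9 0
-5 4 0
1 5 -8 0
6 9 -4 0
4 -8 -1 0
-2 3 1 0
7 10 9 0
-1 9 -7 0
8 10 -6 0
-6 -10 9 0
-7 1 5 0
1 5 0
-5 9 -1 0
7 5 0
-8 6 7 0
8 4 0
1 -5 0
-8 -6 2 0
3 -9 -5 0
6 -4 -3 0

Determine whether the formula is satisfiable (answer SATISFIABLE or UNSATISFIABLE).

UNSATISFIABLE

v9 = True:
  propagation gives v4=False, v5=False, v1=True, v8=False; an empty clause results — contradiction.
v9 = False:
  propagation gives v4=True, v6=True, v8=False, v10=True; an empty clause results — contradiction.
Every branch closes, so no satisfying assignment exists.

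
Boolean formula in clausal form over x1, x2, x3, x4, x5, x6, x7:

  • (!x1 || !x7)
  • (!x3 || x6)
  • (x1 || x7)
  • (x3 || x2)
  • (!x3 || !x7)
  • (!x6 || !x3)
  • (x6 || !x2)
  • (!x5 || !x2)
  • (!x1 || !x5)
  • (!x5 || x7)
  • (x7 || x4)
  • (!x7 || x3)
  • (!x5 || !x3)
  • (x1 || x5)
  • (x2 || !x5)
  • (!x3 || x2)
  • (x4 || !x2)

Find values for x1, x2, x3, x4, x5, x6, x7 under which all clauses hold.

x1=T, x2=T, x3=F, x4=T, x5=F, x6=T, x7=F

Pure literal: x4 appears only positively; assign x4 = True.
Branch on x1: take x1 = True.
  then x7 is forced to False.
  then x5 is forced to False.
Try x2 = True.
  then x6 is forced to True.
  then x3 is forced to False.
Every clause has at least one true literal under this assignment.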